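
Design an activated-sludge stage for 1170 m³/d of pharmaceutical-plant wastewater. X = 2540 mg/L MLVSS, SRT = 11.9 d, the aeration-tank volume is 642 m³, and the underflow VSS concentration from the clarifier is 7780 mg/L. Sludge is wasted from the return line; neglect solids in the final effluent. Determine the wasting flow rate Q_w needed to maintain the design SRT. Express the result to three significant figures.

Q_w ≈ 17.6 m³/d

Wasting from the return line (neglecting effluent solids): Q_w = V·X / (θ_c·X_r) = 642.0 × 2540 / (11.9 × 7780) = 17.61 m³/d.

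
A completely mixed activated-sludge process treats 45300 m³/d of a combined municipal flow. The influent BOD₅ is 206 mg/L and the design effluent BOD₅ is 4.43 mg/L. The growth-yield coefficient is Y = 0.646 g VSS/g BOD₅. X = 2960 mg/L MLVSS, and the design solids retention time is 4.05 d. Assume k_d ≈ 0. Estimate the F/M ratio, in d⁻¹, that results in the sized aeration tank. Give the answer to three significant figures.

V·X = Y·Q·ΔS·θ_c gives V = 0.646 × 45300 × (206 − 4.43) × 4.05 / 2960 = 8071 m³.
F/M = applied load / biomass = Q·S₀/(V·X) = 45300 × 206 / (8071 × 2960) = 0.3906 d⁻¹.

F/M ≈ 0.391 d⁻¹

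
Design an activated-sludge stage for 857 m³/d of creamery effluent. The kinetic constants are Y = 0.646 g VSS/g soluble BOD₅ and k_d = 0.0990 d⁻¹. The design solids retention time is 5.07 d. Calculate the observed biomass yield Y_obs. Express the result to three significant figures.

Observed yield with endogenous decay: Y_obs = Y / (1 + k_d·θ_c) = 0.646 / (1 + 0.0990 × 5.07) = 0.646 / 1.502 = 0.4301 g VSS/g soluble BOD₅.

Y_obs ≈ 0.430 g VSS/g soluble BOD₅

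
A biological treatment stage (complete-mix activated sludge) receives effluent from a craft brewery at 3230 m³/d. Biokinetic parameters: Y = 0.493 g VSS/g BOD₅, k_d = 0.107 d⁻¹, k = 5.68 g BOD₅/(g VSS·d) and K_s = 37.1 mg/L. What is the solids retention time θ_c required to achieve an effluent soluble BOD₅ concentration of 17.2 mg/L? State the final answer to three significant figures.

θ_c ≈ 1.28 d

From 1/θ_c = Y·k·S/(K_s + S) − k_d: Y·k·S/(K_s+S) = 0.493 × 5.68 × 17.2 / (37.1 + 17.2) = 0.8870 d⁻¹.
θ_c = 1/(μ − k_d) = 1/(0.8870 − 0.107) = 1/0.7800 = 1.282 d.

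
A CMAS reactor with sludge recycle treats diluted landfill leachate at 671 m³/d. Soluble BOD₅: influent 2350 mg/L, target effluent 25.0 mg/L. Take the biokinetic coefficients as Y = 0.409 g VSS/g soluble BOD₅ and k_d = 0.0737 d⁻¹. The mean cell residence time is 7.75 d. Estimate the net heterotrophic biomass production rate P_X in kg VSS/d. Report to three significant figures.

P_X ≈ 406 kg VSS/d

Correct the yield for decay: Y_obs = Y/(1 + k_d θ_c) = 0.409 / (1 + 0.0737 × 7.75) = 0.409 / 1.571 = 0.2603.
Mass of soluble BOD₅ removed per day: Q(S₀ − S) = 671 × 2325 g/m³ = 1560 kg/d.
P_X = Y_obs · Q(S₀ − S) = 0.2603 × 1560 = 406.1 kg VSS/d.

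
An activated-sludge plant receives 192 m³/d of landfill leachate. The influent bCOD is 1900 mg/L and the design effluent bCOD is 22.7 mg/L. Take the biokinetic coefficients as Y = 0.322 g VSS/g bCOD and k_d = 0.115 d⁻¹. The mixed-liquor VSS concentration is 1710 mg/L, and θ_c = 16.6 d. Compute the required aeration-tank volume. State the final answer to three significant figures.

Steady-state biomass mass balance: V·X·(1 + k_d·θ_c) = Y·Q·(S₀ − S)·θ_c, so V = 0.322 × 192 × (1900 − 22.7) × 16.6 / [1710 × (1 + 0.115 × 16.6)] = 1.93×10^6 / 4974 = 387.3 m³.

V ≈ 387 m³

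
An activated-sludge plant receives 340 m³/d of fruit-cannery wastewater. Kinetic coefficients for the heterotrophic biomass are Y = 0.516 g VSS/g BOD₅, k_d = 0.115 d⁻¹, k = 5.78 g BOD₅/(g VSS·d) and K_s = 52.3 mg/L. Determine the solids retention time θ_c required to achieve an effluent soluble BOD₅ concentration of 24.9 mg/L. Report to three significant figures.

At the target effluent, Y k S/(K_s+S) = 0.516×5.78×24.9/77.20 = 0.9620 d⁻¹.
Then 1/θ_c = μ − k_d = 0.9620 − 0.115 = 0.8470 d⁻¹, giving θ_c = 1.181 d.

θ_c ≈ 1.18 d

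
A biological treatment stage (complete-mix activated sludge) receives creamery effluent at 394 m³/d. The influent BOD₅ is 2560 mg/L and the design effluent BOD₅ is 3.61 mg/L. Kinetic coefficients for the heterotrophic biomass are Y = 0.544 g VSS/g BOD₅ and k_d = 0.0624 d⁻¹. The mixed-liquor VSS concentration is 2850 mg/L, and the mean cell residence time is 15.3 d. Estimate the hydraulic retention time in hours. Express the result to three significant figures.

From the SRT design equation V = Y Q (S₀−S) θ_c / [X (1 + k_d θ_c)] = 0.544 × 394 × (2560 − 3.61) × 15.3 / [2850 × (1 + 0.0624 × 15.3)] = 8.38×10^6 / 5571 = 1505 m³.
Hydraulic retention time τ = V/Q = 1505 / 394 = 3.819 d = 91.66 h.

τ ≈ 91.7 h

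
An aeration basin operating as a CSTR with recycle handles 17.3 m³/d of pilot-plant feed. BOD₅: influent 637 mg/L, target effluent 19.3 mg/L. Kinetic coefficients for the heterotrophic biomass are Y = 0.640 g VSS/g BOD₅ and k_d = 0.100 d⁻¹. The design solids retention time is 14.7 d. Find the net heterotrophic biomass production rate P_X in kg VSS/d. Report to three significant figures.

Observed yield with endogenous decay: Y_obs = Y / (1 + k_d·θ_c) = 0.640 / (1 + 0.100 × 14.7) = 0.640 / 2.470 = 0.2591 g VSS/g BOD₅.
Q·(S₀ − S) = 17.3 × (637 − 19.3) × 10⁻³ = 10.69 kg/d removed.
P_X = Y_obs · Q(S₀ − S) = 0.2591 × 10.69 = 2.769 kg VSS/d.

P_X ≈ 2.77 kg VSS/d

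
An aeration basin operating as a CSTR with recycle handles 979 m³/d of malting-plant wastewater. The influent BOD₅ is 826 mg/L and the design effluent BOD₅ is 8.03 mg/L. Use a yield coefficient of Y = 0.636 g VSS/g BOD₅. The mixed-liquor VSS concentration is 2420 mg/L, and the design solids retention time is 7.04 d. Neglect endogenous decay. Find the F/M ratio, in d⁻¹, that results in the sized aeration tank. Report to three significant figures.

V·X = Y·Q·ΔS·θ_c gives V = 0.636 × 979 × (826 − 8.03) × 7.04 / 2420 = 1482 m³.
F/M = Q·S₀ / (V·X) = 979 × 826 / (1482 × 2420) = 0.2255 g BOD₅·(g VSS·d)⁻¹.

F/M ≈ 0.226 d⁻¹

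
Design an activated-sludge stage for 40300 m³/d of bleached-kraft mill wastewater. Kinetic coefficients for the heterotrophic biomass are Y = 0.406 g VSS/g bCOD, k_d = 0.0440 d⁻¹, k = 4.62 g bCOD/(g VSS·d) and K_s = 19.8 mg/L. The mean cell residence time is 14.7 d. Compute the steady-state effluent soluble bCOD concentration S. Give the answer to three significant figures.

From the Monod/SRT balance for a CMAS, S = K_s·(1+k_d θ_c)/[θ_c·(Y k − k_d) − 1] = 19.8 × (1 + 0.0440 × 14.7) / [14.7 × (0.406 × 4.62 − 0.0440) − 1] = 32.61 / 25.93 = 1.258 mg/L.

S ≈ 1.26 mg/L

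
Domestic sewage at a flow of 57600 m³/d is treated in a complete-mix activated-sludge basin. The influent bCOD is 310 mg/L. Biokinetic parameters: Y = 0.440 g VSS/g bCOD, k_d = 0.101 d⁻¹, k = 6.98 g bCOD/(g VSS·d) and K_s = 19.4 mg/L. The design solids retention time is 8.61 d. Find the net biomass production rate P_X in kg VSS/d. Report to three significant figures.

From the Monod/SRT balance for a CMAS, S = K_s·(1+k_d θ_c)/[θ_c·(Y k − k_d) − 1] = 19.4 × (1 + 0.101 × 8.61) / [8.61 × (0.440 × 6.98 − 0.101) − 1] = 36.27 / 24.57 = 1.476 mg/L.
The observed yield is Y_obs = Y/(1 + k_d·θ_c) = 0.440 / (1 + 0.101 × 8.61) = 0.440 / 1.870 = 0.2353 g VSS per g bCOD removed.
Mass of bCOD removed per day: Q(S₀ − S) = 57600 × 308.5 g/m³ = 17771 kg/d.
P_X = Y_obs · Q(S₀ − S) = 0.2353 × 17771 = 4182 kg VSS/d.

P_X ≈ 4180 kg VSS/d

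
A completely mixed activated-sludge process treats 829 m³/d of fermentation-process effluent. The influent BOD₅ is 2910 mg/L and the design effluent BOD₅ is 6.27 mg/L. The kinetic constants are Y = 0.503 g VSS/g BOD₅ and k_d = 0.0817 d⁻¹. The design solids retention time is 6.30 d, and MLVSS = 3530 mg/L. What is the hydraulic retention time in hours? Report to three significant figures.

Steady-state biomass mass balance: V·X·(1 + k_d·θ_c) = Y·Q·(S₀ − S)·θ_c, so V = 0.503 × 829 × (2910 − 6.27) × 6.30 / [3530 × (1 + 0.0817 × 6.30)] = 7.63×10^6 / 5347 = 1427 m³.
τ = V/Q = 1427/829 = 1.721 d, or 41.30 h.

τ ≈ 41.3 h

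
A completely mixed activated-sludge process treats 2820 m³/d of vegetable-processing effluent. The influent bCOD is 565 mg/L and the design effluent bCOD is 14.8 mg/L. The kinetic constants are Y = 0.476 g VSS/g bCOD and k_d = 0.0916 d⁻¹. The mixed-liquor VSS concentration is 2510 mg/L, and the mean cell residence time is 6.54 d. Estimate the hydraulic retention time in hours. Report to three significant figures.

τ ≈ 10.2 h

Steady-state biomass mass balance: V·X·(1 + k_d·θ_c) = Y·Q·(S₀ − S)·θ_c, so V = 0.476 × 2820 × (565 − 14.8) × 6.54 / [2510 × (1 + 0.0916 × 6.54)] = 4.83×10^6 / 4014 = 1203 m³.
HRT = V/Q = 1203 m³ / 2820 m³·d⁻¹ = 0.4267 d × 24 = 10.24 h.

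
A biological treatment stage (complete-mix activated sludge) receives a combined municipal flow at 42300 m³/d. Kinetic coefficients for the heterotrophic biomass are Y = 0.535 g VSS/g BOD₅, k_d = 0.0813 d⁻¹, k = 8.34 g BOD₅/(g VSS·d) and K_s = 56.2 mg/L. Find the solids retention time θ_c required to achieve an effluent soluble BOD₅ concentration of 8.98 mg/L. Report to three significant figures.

From 1/θ_c = Y·k·S/(K_s + S) − k_d: Y·k·S/(K_s+S) = 0.535 × 8.34 × 8.98 / (56.2 + 8.98) = 0.6147 d⁻¹.
Then 1/θ_c = μ − k_d = 0.6147 − 0.0813 = 0.5334 d⁻¹, giving θ_c = 1.875 d.

θ_c ≈ 1.87 d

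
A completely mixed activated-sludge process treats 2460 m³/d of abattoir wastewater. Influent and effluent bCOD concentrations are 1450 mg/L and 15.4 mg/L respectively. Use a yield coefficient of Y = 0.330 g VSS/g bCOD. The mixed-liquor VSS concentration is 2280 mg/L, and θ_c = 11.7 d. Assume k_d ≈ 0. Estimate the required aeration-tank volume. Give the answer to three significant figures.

V ≈ 5980 m³

Biomass mass balance (decay neglected): V·X = Y·Q·(S₀ − S)·θ_c, so V = 0.330 × 2460 × (1450 − 15.4) × 11.7 / 2280 = 5976 m³.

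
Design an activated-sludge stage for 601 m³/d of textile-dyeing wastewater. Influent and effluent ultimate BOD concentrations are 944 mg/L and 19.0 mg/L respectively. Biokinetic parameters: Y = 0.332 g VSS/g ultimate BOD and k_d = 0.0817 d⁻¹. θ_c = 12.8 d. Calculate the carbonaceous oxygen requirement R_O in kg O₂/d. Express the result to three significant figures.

R_O ≈ 428 kg O₂/d

Observed yield with endogenous decay: Y_obs = Y / (1 + k_d·θ_c) = 0.332 / (1 + 0.0817 × 12.8) = 0.332 / 2.046 = 0.1623 g VSS/g ultimate BOD.
Q·(S₀ − S) = 601 × (944 − 19.0) × 10⁻³ = 555.9 kg/d removed.
Biomass synthesised: P_X = Y_obs × 555.9 = 90.22 kg VSS/d.
R_O = Q·(S₀ − S) − 1.42·P_X = 555.9 − 1.42 × 90.22 = 427.8 kg O₂/d.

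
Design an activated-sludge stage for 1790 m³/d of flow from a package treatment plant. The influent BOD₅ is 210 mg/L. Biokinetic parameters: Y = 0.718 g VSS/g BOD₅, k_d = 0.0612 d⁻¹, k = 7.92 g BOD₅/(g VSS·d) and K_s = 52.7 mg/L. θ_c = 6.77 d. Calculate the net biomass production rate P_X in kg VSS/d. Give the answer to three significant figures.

P_X ≈ 189 kg VSS/d

For a completely mixed reactor with recycle the Lawrence–McCarty relation gives S = K_s·(1 + k_d·θ_c) / [θ_c·(Y·k − k_d) − 1] = 52.7 × (1 + 0.0612 × 6.77) / [6.77 × (0.718 × 7.92 − 0.0612) − 1] = 74.53 / 37.08 = 2.010 mg/L.
Correct the yield for decay: Y_obs = Y/(1 + k_d θ_c) = 0.718 / (1 + 0.0612 × 6.77) = 0.718 / 1.414 = 0.5077.
ΔS = 210 − 2.01 = 208.0 mg/L, so the substrate removal rate is 1790 × 208.0/1000 = 372.3 kg BOD₅/d.
So the net sludge growth is P_X = 0.5077 × 372.3 = 189.0 kg VSS/d.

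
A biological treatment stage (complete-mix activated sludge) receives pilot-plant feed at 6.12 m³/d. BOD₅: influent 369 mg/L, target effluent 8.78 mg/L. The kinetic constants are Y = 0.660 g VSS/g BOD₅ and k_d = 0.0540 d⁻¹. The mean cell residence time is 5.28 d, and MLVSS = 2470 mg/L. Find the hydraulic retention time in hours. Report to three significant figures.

Rearranging the biomass balance for a CMAS with decay, V = Y·Q·ΔS·θ_c / [X·(1+k_d θ_c)] = 0.660 × 6.12 × (369 − 8.78) × 5.28 / [2470 × (1 + 0.0540 × 5.28)] = 7.68×10^3 / 3174 = 2.420 m³.
HRT = V/Q = 2.420 m³ / 6.12 m³·d⁻¹ = 0.3955 d × 24 = 9.491 h.

τ ≈ 9.49 h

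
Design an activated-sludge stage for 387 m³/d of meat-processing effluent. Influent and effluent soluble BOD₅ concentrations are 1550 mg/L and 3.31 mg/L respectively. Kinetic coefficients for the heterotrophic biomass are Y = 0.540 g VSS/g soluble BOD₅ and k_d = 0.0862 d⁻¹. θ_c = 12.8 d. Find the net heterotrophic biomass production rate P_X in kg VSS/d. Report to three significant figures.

P_X ≈ 154 kg VSS/d

Correct the yield for decay: Y_obs = Y/(1 + k_d θ_c) = 0.540 / (1 + 0.0862 × 12.8) = 0.540 / 2.103 = 0.2567.
Mass of soluble BOD₅ removed per day: Q(S₀ − S) = 387 × 1547 g/m³ = 598.6 kg/d.
So the net sludge growth is P_X = 0.2567 × 598.6 = 153.7 kg VSS/d.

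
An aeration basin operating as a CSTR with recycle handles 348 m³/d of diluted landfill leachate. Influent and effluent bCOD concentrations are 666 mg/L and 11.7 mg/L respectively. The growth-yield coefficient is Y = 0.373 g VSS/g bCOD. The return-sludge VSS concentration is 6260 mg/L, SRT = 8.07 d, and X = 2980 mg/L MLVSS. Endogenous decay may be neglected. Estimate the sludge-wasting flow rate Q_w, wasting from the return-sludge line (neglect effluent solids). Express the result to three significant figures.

Q_w ≈ 13.6 m³/d

Biomass mass balance (decay neglected): V·X = Y·Q·(S₀ − S)·θ_c, so V = 0.373 × 348 × (666 − 11.7) × 8.07 / 2980 = 230.0 m³.
θ_c = V·X/(Q_w·X_r) when wasting from the recycle, so Q_w = V·X/(θ_c·X_r) = 230.0 × 2980 / (8.07 × 6260) = 13.57 m³/d.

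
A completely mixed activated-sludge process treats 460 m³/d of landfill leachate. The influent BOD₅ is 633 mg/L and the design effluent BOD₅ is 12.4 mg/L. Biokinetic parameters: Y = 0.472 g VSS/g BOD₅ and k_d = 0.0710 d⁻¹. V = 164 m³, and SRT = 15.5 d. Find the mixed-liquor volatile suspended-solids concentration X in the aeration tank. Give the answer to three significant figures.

X ≈ 6060 mg/L

X = Y·Q·ΔS·θ_c / [V·(1 + k_d θ_c)] = 0.472 × 460 × (633 − 12.4) × 15.5 / [164 × (1 + 0.0710 × 15.5)] = 6063 mg/L.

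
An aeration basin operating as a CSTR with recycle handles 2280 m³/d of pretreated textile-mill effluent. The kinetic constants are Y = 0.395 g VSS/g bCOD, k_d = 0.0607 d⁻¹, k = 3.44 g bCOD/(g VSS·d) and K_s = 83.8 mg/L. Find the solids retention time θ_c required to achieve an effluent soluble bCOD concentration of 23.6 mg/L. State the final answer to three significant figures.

θ_c ≈ 4.20 d

Specific growth rate at S = 23.6 mg/L: μ = YkS/(K_s+S) = 0.395·3.44·23.6/(83.8+23.6) = 0.2986 d⁻¹.
1/θ_c = 0.2986 − 0.0607 = 0.2379 d⁻¹, so θ_c = 4.204 d.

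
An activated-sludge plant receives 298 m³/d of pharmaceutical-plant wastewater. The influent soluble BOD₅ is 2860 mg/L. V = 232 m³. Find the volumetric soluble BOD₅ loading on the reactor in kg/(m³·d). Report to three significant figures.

Volumetric loading L_v = Q·S₀ / V = 298 × 2860 g/m³ / 232.0 m³ = 3674 g/(m³·d) = 3.674 kg soluble BOD₅/(m³·d).

L_v ≈ 3.67 kg soluble BOD₅/(m³·d)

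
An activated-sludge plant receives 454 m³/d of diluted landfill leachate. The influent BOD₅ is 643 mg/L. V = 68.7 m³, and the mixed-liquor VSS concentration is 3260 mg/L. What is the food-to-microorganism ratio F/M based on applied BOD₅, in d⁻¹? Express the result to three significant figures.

F/M ≈ 1.30 d⁻¹

F/M = Q·S₀ / (V·X) = 454 × 643 / (68.70 × 3260) = 1.303 g BOD₅·(g VSS·d)⁻¹.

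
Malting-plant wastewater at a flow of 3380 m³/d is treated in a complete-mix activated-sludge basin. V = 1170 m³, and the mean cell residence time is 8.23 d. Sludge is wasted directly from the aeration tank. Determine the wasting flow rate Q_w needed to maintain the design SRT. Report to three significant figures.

With mixed-liquor wasting, θ_c = V/Q_w, so Q_w = V/θ_c = 1170/8.23 = 142.2 m³/d.

Q_w ≈ 142 m³/d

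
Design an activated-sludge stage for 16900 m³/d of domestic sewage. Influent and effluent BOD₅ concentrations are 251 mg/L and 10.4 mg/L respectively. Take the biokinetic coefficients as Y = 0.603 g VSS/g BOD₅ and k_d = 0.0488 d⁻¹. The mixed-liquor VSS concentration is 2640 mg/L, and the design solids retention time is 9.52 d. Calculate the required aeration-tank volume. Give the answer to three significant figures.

V ≈ 6040 m³

Steady-state biomass mass balance: V·X·(1 + k_d·θ_c) = Y·Q·(S₀ − S)·θ_c, so V = 0.603 × 16900 × (251 − 10.4) × 9.52 / [2640 × (1 + 0.0488 × 9.52)] = 2.33×10^7 / 3866 = 6037 m³.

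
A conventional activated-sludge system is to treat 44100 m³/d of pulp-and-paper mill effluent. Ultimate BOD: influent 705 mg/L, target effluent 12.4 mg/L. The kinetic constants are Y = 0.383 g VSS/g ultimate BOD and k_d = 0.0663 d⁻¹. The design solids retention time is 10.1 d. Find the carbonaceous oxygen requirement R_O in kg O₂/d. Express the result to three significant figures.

Observed yield with endogenous decay: Y_obs = Y / (1 + k_d·θ_c) = 0.383 / (1 + 0.0663 × 10.1) = 0.383 / 1.670 = 0.2294 g VSS/g ultimate BOD.
Q·(S₀ − S) = 44100 × (705 − 12.4) × 10⁻³ = 30544 kg/d removed.
Net sludge production P_X = 0.2294 × 30544 = 7006 kg VSS/d.
R_O = Q·(S₀ − S) − 1.42·P_X = 30544 − 1.42 × 7006 = 20594 kg O₂/d.

R_O ≈ 20600 kg O₂/d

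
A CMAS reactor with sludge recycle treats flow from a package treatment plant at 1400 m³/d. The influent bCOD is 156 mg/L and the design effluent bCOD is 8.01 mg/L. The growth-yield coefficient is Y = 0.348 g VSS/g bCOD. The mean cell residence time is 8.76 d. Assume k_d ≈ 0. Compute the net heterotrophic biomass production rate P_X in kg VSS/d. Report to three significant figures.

With endogenous decay neglected, the observed yield equals the true yield: Y_obs = Y = 0.348 g VSS/g bCOD.
ΔS = 156 − 8.01 = 148.0 mg/L, so the substrate removal rate is 1400 × 148.0/1000 = 207.2 kg bCOD/d.
P_X = Y_obs · Q(S₀ − S) = 0.3480 × 207.2 = 72.10 kg VSS/d.

P_X ≈ 72.1 kg VSS/d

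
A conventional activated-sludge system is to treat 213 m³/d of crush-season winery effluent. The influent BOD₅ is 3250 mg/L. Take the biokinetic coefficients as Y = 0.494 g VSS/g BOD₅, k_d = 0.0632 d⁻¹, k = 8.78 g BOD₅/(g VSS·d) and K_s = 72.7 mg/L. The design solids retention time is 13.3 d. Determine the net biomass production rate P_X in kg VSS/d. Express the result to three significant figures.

For a completely mixed reactor with recycle the Lawrence–McCarty relation gives S = K_s·(1 + k_d·θ_c) / [θ_c·(Y·k − k_d) − 1] = 72.7 × (1 + 0.0632 × 13.3) / [13.3 × (0.494 × 8.78 − 0.0632) − 1] = 133.8 / 55.85 = 2.396 mg/L.
Correct the yield for decay: Y_obs = Y/(1 + k_d θ_c) = 0.494 / (1 + 0.0632 × 13.3) = 0.494 / 1.841 = 0.2684.
ΔS = 3250 − 2.40 = 3248 mg/L, so the substrate removal rate is 213 × 3248/1000 = 691.7 kg BOD₅/d.
Net biomass production P_X = Y_obs × Q·(S₀ − S) = 0.2684 × 691.7 = 185.7 kg VSS/d.

P_X ≈ 186 kg VSS/d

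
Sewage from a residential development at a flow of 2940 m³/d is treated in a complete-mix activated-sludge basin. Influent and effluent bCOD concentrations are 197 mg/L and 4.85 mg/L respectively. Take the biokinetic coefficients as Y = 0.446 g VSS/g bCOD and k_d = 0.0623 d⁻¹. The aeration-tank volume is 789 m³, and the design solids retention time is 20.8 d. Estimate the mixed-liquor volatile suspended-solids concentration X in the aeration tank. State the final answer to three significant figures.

From V·X·(1 + k_d·θ_c) = Y·Q·(S₀ − S)·θ_c: X = 0.446 × 2940 × (197 − 4.85) × 20.8 / [789 × (1 + 0.0623 × 20.8)] = 2893 mg/L.

X ≈ 2890 mg/L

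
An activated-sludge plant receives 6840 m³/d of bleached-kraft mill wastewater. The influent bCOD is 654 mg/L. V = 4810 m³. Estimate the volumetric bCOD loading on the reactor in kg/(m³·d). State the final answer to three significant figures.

Volumetric loading L_v = Q·S₀ / V = 6840 × 654 g/m³ / 4810 m³ = 930.0 g/(m³·d) = 0.9300 kg bCOD/(m³·d).

L_v ≈ 0.930 kg bCOD/(m³·d)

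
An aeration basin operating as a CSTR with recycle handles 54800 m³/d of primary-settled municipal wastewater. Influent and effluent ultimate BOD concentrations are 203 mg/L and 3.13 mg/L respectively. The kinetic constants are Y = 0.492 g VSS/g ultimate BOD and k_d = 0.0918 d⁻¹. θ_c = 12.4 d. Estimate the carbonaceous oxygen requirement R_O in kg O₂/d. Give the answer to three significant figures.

Correct the yield for decay: Y_obs = Y/(1 + k_d θ_c) = 0.492 / (1 + 0.0918 × 12.4) = 0.492 / 2.138 = 0.2301.
ΔS = 203 − 3.13 = 199.9 mg/L, so the substrate removal rate is 54800 × 199.9/1000 = 10953 kg ultimate BOD/d.
P_X = Y_obs·Q·(S₀ − S) = 0.2301 × 10953 = 2520 kg VSS/d.
Carbonaceous O₂ demand = substrate oxidised − cell-mass equivalent = 10953 − 1.42 × 2520 = 7374 kg O₂/d.

R_O ≈ 7370 kg O₂/d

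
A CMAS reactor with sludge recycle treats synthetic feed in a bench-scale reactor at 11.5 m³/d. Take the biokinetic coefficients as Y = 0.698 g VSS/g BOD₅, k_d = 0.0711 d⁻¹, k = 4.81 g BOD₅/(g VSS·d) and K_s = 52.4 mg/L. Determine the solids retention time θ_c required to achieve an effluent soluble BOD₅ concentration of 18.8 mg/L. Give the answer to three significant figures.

At the target effluent, Y k S/(K_s+S) = 0.698×4.81×18.8/71.20 = 0.8865 d⁻¹.
Then 1/θ_c = μ − k_d = 0.8865 − 0.0711 = 0.8154 d⁻¹, giving θ_c = 1.226 d.

θ_c ≈ 1.23 d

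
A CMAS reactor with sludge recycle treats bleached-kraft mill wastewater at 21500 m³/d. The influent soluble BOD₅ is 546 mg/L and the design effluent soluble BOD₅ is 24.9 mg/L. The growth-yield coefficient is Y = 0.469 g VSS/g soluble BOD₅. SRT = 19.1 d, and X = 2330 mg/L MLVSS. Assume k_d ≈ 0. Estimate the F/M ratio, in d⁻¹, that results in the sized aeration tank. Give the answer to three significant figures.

Biomass mass balance (decay neglected): V·X = Y·Q·(S₀ − S)·θ_c, so V = 0.469 × 21500 × (546 − 24.9) × 19.1 / 2330 = 43073 m³.
F/M = Q·S₀ / (V·X) = 21500 × 546 / (43073 × 2330) = 0.1170 g soluble BOD₅·(g VSS·d)⁻¹.

F/M ≈ 0.117 d⁻¹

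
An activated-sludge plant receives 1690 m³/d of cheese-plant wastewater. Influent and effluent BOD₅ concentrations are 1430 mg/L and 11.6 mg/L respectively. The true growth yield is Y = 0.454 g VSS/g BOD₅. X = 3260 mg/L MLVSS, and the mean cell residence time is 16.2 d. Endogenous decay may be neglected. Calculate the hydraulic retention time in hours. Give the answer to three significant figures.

With k_d = 0 the design equation reduces to V = Y Q (S₀−S) θ_c / X = 0.454 × 1690 × (1430 − 11.6) × 16.2 / 3260 = 5408 m³.
Hydraulic retention time τ = V/Q = 5408 / 1690 = 3.200 d = 76.80 h.

τ ≈ 76.8 h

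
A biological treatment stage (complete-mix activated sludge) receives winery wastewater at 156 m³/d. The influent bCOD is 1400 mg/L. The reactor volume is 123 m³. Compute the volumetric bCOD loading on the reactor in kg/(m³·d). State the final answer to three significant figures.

Volumetric loading L_v = Q·S₀ / V = 156 × 1400 g/m³ / 123.0 m³ = 1776 g/(m³·d) = 1.776 kg bCOD/(m³·d).

L_v ≈ 1.78 kg bCOD/(m³·d)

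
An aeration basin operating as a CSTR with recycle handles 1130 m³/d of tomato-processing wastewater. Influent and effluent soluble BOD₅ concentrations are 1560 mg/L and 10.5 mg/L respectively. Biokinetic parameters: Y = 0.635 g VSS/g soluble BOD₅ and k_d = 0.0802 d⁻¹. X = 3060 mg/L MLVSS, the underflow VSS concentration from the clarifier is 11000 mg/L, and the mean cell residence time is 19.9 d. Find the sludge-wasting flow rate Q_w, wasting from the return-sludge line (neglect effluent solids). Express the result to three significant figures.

Rearranging the biomass balance for a CMAS with decay, V = Y·Q·ΔS·θ_c / [X·(1+k_d θ_c)] = 0.635 × 1130 × (1560 − 10.5) × 19.9 / [3060 × (1 + 0.0802 × 19.9)] = 2.21×10^7 / 7944 = 2785 m³.
θ_c = V·X/(Q_w·X_r) when wasting from the recycle, so Q_w = V·X/(θ_c·X_r) = 2785 × 3060 / (19.9 × 11000) = 38.94 m³/d.

Q_w ≈ 38.9 m³/d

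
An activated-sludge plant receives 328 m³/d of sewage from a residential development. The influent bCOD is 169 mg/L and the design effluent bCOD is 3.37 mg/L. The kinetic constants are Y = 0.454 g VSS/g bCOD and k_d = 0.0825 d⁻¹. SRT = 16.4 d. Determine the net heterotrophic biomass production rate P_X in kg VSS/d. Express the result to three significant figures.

The observed yield is Y_obs = Y/(1 + k_d·θ_c) = 0.454 / (1 + 0.0825 × 16.4) = 0.454 / 2.353 = 0.1929 g VSS per g bCOD removed.
ΔS = 169 − 3.37 = 165.6 mg/L, so the substrate removal rate is 328 × 165.6/1000 = 54.33 kg bCOD/d.
Biomass produced: P_X = Y_obs·Q·ΔS = 0.1929 × 54.33 ≈ 10.48 kg VSS/d.

P_X ≈ 10.5 kg VSS/d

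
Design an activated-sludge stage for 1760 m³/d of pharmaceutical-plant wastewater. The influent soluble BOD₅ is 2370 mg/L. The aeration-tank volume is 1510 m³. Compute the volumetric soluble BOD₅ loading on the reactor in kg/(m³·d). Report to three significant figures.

L_v ≈ 2.76 kg soluble BOD₅/(m³·d)

L_v = Q S₀ / V = 1760 × 2370 × 10⁻³ / 1510 = 2.762 kg/(m³·d).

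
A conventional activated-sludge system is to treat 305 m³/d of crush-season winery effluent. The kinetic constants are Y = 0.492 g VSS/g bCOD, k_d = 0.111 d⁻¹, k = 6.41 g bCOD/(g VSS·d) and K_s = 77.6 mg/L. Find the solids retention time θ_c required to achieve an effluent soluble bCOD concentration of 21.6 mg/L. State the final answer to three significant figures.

Specific growth rate at S = 21.6 mg/L: μ = YkS/(K_s+S) = 0.492·6.41·21.6/(77.6+21.6) = 0.6867 d⁻¹.
Then 1/θ_c = μ − k_d = 0.6867 − 0.111 = 0.5757 d⁻¹, giving θ_c = 1.737 d.

θ_c ≈ 1.74 d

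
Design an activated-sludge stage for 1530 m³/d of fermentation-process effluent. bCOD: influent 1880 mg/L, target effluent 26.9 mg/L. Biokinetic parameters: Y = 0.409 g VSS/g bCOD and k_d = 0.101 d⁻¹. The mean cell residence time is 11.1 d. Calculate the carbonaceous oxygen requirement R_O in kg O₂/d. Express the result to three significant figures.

The observed yield is Y_obs = Y/(1 + k_d·θ_c) = 0.409 / (1 + 0.101 × 11.1) = 0.409 / 2.121 = 0.1928 g VSS per g bCOD removed.
ΔS = 1880 − 26.9 = 1853 mg/L, so the substrate removal rate is 1530 × 1853/1000 = 2835 kg bCOD/d.
Net sludge production P_X = 0.1928 × 2835 = 546.7 kg VSS/d.
Carbonaceous O₂ demand = substrate oxidised − cell-mass equivalent = 2835 − 1.42 × 546.7 = 2059 kg O₂/d.

R_O ≈ 2060 kg O₂/d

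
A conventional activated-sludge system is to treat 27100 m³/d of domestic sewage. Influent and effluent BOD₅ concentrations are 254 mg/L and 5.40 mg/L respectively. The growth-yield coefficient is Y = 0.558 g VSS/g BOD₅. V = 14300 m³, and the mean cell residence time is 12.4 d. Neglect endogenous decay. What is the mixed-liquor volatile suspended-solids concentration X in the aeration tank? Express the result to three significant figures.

X ≈ 3260 mg/L

Without decay, X = Y Q (S₀−S) θ_c / V = 0.558 × 27100 × (254 − 5.40) × 12.4 / 14300 = 3260 mg/L.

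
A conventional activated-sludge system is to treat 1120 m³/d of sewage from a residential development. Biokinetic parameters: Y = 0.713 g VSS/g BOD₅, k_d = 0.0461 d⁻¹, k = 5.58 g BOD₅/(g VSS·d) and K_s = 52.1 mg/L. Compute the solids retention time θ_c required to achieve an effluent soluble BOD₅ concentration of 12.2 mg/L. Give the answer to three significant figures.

At the target effluent, Y k S/(K_s+S) = 0.713×5.58×12.2/64.30 = 0.7549 d⁻¹.
Then 1/θ_c = μ − k_d = 0.7549 − 0.0461 = 0.7088 d⁻¹, giving θ_c = 1.411 d.

θ_c ≈ 1.41 d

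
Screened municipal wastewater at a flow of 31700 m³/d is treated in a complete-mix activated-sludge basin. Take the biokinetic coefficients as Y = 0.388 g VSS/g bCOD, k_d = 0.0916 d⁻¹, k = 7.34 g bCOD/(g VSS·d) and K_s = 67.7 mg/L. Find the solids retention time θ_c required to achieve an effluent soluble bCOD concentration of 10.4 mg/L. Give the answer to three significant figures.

Specific growth rate at S = 10.4 mg/L: μ = YkS/(K_s+S) = 0.388·7.34·10.4/(67.7+10.4) = 0.3792 d⁻¹.
Then 1/θ_c = μ − k_d = 0.3792 − 0.0916 = 0.2876 d⁻¹, giving θ_c = 3.477 d.

θ_c ≈ 3.48 d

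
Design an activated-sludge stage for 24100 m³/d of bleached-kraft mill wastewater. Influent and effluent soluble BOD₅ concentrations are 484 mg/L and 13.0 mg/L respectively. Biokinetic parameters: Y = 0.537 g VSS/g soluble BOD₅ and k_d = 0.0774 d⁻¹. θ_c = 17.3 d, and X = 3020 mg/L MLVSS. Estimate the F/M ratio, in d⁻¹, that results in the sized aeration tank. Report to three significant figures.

F/M ≈ 0.259 d⁻¹

Steady-state biomass mass balance: V·X·(1 + k_d·θ_c) = Y·Q·(S₀ − S)·θ_c, so V = 0.537 × 24100 × (484 − 13.0) × 17.3 / [3020 × (1 + 0.0774 × 17.3)] = 1.05×10^8 / 7064 = 14929 m³.
F/M = applied load / biomass = Q·S₀/(V·X) = 24100 × 484 / (14929 × 3020) = 0.2587 d⁻¹.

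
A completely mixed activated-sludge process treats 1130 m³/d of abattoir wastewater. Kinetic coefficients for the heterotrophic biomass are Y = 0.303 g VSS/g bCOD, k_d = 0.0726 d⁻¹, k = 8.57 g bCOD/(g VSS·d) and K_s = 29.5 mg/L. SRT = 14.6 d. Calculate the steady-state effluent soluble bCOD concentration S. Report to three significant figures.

From the Monod/SRT balance for a CMAS, S = K_s·(1+k_d θ_c)/[θ_c·(Y k − k_d) − 1] = 29.5 × (1 + 0.0726 × 14.6) / [14.6 × (0.303 × 8.57 − 0.0726) − 1] = 60.77 / 35.85 = 1.695 mg/L.

S ≈ 1.69 mg/L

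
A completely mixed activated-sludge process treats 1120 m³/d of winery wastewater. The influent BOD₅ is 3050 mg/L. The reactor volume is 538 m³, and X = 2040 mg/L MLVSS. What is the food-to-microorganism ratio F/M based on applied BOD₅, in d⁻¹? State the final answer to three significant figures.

F/M ≈ 3.11 d⁻¹

F/M = applied load / biomass = Q·S₀/(V·X) = 1120 × 3050 / (538.0 × 2040) = 3.112 d⁻¹.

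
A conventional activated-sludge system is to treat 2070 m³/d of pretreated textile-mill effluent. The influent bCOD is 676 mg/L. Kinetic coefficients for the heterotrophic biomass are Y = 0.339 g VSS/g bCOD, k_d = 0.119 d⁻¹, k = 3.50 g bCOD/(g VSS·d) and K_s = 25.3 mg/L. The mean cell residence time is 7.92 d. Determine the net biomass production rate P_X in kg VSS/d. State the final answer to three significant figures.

Effluent substrate depends only on kinetics and SRT: S = K_s(1 + k_d θ_c) / [θ_c(Yk − k_d) − 1] = 25.3 × (1 + 0.119 × 7.92) / [7.92 × (0.339 × 3.50 − 0.119) − 1] = 49.14 / 7.455 = 6.593 mg/L.
Y_obs = Y / (1 + k_d θ_c) = 0.339 / (1 + 0.119 × 7.92) = 0.339 / 1.942 = 0.1745.
Q·(S₀ − S) = 2070 × (676 − 6.59) × 10⁻³ = 1386 kg/d removed.
Biomass produced: P_X = Y_obs·Q·ΔS = 0.1745 × 1386 ≈ 241.8 kg VSS/d.

P_X ≈ 242 kg VSS/d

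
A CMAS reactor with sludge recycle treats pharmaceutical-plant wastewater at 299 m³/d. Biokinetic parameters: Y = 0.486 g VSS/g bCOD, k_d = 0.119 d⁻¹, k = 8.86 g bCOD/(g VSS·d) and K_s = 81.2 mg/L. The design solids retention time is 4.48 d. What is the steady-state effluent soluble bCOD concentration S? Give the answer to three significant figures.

From the Monod/SRT balance for a CMAS, S = K_s·(1+k_d θ_c)/[θ_c·(Y k − k_d) − 1] = 81.2 × (1 + 0.119 × 4.48) / [4.48 × (0.486 × 8.86 − 0.119) − 1] = 124.5 / 17.76 = 7.010 mg/L.

S ≈ 7.01 mg/L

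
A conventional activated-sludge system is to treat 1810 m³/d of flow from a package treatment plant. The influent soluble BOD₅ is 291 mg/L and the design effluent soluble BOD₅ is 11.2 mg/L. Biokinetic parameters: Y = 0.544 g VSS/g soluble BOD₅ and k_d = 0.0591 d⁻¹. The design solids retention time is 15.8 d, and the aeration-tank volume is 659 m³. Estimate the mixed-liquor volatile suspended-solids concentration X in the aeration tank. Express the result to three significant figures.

From V·X·(1 + k_d·θ_c) = Y·Q·(S₀ − S)·θ_c: X = 0.544 × 1810 × (291 − 11.2) × 15.8 / [659 × (1 + 0.0591 × 15.8)] = 3416 mg/L.

X ≈ 3420 mg/L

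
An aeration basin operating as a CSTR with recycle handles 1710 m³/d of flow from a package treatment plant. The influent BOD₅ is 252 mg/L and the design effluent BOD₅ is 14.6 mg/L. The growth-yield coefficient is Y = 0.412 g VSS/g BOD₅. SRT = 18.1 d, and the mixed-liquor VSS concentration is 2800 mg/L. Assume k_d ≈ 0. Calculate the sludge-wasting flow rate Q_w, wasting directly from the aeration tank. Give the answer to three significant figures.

Q_w ≈ 59.7 m³/d

Biomass mass balance (decay neglected): V·X = Y·Q·(S₀ − S)·θ_c, so V = 0.412 × 1710 × (252 − 14.6) × 18.1 / 2800 = 1081 m³.
With mixed-liquor wasting, θ_c = V/Q_w, so Q_w = V/θ_c = 1081/18.1 = 59.73 m³/d.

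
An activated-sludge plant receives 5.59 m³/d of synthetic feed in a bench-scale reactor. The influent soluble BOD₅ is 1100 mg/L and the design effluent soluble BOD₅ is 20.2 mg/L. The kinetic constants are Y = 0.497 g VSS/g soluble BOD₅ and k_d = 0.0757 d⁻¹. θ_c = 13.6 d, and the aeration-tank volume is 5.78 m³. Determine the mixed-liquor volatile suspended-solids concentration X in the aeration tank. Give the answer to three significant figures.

From V·X·(1 + k_d·θ_c) = Y·Q·(S₀ − S)·θ_c: X = 0.497 × 5.59 × (1100 − 20.2) × 13.6 / [5.78 × (1 + 0.0757 × 13.6)] = 3478 mg/L.

X ≈ 3480 mg/L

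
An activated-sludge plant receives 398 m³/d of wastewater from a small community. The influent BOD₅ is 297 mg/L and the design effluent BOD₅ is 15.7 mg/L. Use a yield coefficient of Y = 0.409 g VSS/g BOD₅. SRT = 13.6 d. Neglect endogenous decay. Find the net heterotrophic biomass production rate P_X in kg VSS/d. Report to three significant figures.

P_X ≈ 45.8 kg VSS/d

With endogenous decay neglected, the observed yield equals the true yield: Y_obs = Y = 0.409 g VSS/g BOD₅.
ΔS = 297 − 15.7 = 281.3 mg/L, so the substrate removal rate is 398 × 281.3/1000 = 112.0 kg BOD₅/d.
Biomass produced: P_X = Y_obs·Q·ΔS = 0.4090 × 112.0 ≈ 45.79 kg VSS/d.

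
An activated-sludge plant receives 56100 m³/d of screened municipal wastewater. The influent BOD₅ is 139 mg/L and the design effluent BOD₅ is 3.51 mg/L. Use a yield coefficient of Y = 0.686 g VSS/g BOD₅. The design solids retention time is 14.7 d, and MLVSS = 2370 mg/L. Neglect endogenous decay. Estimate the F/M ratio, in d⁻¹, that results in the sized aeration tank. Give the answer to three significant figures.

F/M ≈ 0.102 d⁻¹

With k_d = 0 the design equation reduces to V = Y Q (S₀−S) θ_c / X = 0.686 × 56100 × (139 − 3.51) × 14.7 / 2370 = 32342 m³.
F/M = Q·S₀ / (V·X) = 56100 × 139 / (32342 × 2370) = 0.1017 g BOD₅·(g VSS·d)⁻¹.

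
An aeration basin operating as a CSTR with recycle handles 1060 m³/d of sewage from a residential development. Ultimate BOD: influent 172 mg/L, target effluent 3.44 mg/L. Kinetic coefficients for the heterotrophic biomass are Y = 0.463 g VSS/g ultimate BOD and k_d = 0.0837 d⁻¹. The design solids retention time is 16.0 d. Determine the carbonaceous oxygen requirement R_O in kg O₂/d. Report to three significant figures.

Y_obs = Y / (1 + k_d θ_c) = 0.463 / (1 + 0.0837 × 16.0) = 0.463 / 2.339 = 0.1979.
Q·(S₀ − S) = 1060 × (172 − 3.44) × 10⁻³ = 178.7 kg/d removed.
Biomass synthesised: P_X = Y_obs × 178.7 = 35.37 kg VSS/d.
R_O = Q·ΔS − 1.42 P_X = 178.7 − 50.22 = 128.5 kg O₂/d.

R_O ≈ 128 kg O₂/d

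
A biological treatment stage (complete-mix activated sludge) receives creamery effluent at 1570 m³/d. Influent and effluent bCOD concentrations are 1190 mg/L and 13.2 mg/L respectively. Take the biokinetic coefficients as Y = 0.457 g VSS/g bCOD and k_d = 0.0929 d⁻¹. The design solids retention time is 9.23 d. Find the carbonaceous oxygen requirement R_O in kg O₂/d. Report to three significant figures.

Y_obs = Y / (1 + k_d θ_c) = 0.457 / (1 + 0.0929 × 9.23) = 0.457 / 1.857 = 0.2460.
ΔS = 1190 − 13.2 = 1177 mg/L, so the substrate removal rate is 1570 × 1177/1000 = 1848 kg bCOD/d.
P_X = Y_obs·Q·(S₀ − S) = 0.2460 × 1848 = 454.6 kg VSS/d.
R_O = Q·ΔS − 1.42 P_X = 1848 − 645.5 = 1202 kg O₂/d.

R_O ≈ 1200 kg O₂/d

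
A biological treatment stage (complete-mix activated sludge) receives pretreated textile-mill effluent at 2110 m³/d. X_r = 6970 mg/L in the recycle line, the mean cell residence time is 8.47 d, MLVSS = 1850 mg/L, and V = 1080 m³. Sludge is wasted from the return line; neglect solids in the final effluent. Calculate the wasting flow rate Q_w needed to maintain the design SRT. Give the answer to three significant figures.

Wasting from the return line (neglecting effluent solids): Q_w = V·X / (θ_c·X_r) = 1080 × 1850 / (8.47 × 6970) = 33.84 m³/d.

Q_w ≈ 33.8 m³/d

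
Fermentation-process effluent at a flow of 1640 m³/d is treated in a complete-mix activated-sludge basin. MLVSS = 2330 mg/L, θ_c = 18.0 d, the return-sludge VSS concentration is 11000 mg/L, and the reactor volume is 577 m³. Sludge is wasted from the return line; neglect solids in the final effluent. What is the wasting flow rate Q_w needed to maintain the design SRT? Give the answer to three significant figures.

Q_w ≈ 6.79 m³/d

θ_c = V·X/(Q_w·X_r) when wasting from the recycle, so Q_w = V·X/(θ_c·X_r) = 577.0 × 2330 / (18.0 × 11000) = 6.790 m³/d.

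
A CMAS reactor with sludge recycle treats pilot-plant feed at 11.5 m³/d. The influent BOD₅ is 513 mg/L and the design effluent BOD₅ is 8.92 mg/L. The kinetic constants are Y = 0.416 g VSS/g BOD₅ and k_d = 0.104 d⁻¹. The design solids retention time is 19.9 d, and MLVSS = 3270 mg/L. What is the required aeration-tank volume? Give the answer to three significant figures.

Steady-state biomass mass balance: V·X·(1 + k_d·θ_c) = Y·Q·(S₀ − S)·θ_c, so V = 0.416 × 11.5 × (513 − 8.92) × 19.9 / [3270 × (1 + 0.104 × 19.9)] = 4.8×10^4 / 10038 = 4.781 m³.

V ≈ 4.78 m³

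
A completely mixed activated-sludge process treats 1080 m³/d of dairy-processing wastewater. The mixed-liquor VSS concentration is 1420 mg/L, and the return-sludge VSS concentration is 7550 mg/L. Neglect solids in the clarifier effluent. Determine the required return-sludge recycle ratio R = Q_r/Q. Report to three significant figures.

R ≈ 0.232

Mass balance around the secondary clarifier (neglecting effluent solids): R = X / (X_r − X) = 1420 / (7550 − 1420) = 0.2316.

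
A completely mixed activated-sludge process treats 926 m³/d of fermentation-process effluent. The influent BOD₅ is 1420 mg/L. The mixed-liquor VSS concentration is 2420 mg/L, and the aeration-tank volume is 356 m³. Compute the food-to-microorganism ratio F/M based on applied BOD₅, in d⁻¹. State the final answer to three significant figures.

Food-to-microorganism ratio F/M = Q S₀ / (V X) = 926 × 1420 / (356.0 × 2420) = 1.526 d⁻¹.

F/M ≈ 1.53 d⁻¹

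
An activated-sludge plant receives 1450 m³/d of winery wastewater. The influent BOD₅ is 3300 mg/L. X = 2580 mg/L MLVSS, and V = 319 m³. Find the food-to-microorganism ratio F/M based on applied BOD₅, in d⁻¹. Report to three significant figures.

Food-to-microorganism ratio F/M = Q S₀ / (V X) = 1450 × 3300 / (319.0 × 2580) = 5.814 d⁻¹.

F/M ≈ 5.81 d⁻¹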